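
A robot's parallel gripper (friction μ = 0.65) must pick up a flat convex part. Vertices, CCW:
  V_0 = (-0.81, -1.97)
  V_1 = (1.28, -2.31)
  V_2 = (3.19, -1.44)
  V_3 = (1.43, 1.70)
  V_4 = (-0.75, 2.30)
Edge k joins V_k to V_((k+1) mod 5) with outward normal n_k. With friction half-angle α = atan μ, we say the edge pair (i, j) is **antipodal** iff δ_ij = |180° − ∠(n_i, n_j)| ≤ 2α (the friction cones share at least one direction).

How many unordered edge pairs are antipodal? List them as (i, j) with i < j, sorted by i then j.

count = 5; pairs: (0,2), (0,3), (1,3), (1,4), (2,4)

α = atan 0.65 = 33.02°;  2α = 66.05°
n_0 = (-0.1606, -0.9870)
n_1 = (+0.4145, -0.9100)
n_2 = (+0.8723, +0.4889)
n_3 = (+0.2654, +0.9641)
n_4 = (-0.9999, +0.0141)
  (0,1): δ = 146.27°  ·
  (0,2): δ = 51.49°  ✓
  (0,3): δ = 6.15°  ✓
  (0,4): δ = 98.43°  ·
  (1,2): δ = 85.22°  ·
  (1,3): δ = 39.88°  ✓
  (1,4): δ = 64.71°  ✓
  (2,3): δ = 134.66°  ·
  (2,4): δ = 30.08°  ✓
  (3,4): δ = 75.42°  ·
antipodal pairs: 5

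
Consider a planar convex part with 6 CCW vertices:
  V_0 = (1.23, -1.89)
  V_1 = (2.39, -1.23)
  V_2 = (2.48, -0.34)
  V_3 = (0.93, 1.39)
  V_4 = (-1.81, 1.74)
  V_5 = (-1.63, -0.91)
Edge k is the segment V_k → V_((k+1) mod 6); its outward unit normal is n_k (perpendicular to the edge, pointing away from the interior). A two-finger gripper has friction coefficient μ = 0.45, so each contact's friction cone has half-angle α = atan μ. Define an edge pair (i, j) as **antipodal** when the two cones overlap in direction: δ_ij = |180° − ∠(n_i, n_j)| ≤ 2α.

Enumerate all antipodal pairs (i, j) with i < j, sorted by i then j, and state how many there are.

α = atan 0.45 = 24.23°;  2α = 48.46°
n_0 = (+0.4945, -0.8692)
n_1 = (+0.9949, -0.1006)
n_2 = (+0.7448, +0.6673)
n_3 = (+0.1267, +0.9919)
n_4 = (-0.9977, -0.0678)
n_5 = (-0.3242, -0.9460)
  (0,1): δ = 125.41°  ·
  (0,2): δ = 77.78°  ·
  (0,3): δ = 36.92°  ✓
  (0,4): δ = 64.25°  ·
  (0,5): δ = 131.45°  ·
  (1,2): δ = 132.37°  ·
  (1,3): δ = 91.51°  ·
  (1,4): δ = 9.66°  ✓
  (1,5): δ = 76.86°  ·
  (2,3): δ = 139.14°  ·
  (2,4): δ = 37.97°  ✓
  (2,5): δ = 29.23°  ✓
  (3,4): δ = 78.83°  ·
  (3,5): δ = 11.64°  ✓
  (4,5): δ = 112.80°  ·
antipodal pairs: 5

count = 5; pairs: (0,3), (1,4), (2,4), (2,5), (3,5)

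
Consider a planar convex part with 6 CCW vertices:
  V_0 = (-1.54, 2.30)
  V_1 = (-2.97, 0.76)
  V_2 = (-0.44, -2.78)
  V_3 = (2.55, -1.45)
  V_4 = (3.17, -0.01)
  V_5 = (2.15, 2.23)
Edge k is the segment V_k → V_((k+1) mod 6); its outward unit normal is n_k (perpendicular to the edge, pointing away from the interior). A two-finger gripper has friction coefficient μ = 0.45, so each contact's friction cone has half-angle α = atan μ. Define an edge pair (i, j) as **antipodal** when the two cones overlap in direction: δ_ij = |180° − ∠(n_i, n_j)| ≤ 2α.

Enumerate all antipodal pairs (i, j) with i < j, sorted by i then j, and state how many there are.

α = atan 0.45 = 24.23°;  2α = 48.46°
n_0 = (-0.7328, +0.6805)
n_1 = (-0.8136, -0.5815)
n_2 = (+0.4064, -0.9137)
n_3 = (+0.9185, -0.3955)
n_4 = (+0.9101, +0.4144)
n_5 = (+0.0190, +0.9998)
  (0,1): δ = 101.57°  ·
  (0,2): δ = 23.14°  ✓
  (0,3): δ = 19.58°  ✓
  (0,4): δ = 67.36°  ·
  (0,5): δ = 131.79°  ·
  (1,2): δ = 101.57°  ·
  (1,3): δ = 58.85°  ·
  (1,4): δ = 11.07°  ✓
  (1,5): δ = 53.36°  ·
  (2,3): δ = 137.27°  ·
  (2,4): δ = 89.50°  ·
  (2,5): δ = 25.07°  ✓
  (3,4): δ = 132.22°  ·
  (3,5): δ = 67.79°  ·
  (4,5): δ = 115.57°  ·
antipodal pairs: 4

count = 4; pairs: (0,2), (0,3), (1,4), (2,5)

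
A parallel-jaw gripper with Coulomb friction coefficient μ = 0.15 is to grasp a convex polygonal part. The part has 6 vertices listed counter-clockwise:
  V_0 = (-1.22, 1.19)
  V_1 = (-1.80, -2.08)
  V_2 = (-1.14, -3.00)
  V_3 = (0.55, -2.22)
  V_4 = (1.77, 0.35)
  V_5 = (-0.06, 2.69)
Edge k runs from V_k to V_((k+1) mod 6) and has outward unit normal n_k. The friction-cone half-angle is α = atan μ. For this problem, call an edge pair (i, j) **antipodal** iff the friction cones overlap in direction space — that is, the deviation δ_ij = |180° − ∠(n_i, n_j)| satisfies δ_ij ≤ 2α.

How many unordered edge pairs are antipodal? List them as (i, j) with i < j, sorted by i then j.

α = atan 0.15 = 8.53°;  2α = 17.06°
n_0 = (-0.9846, +0.1746)
n_1 = (-0.8125, -0.5829)
n_2 = (+0.4191, -0.9080)
n_3 = (+0.9034, -0.4288)
n_4 = (+0.7877, +0.6160)
n_5 = (-0.7911, +0.6117)
  (0,1): δ = 134.29°  ·
  (0,2): δ = 55.17°  ·
  (0,3): δ = 15.34°  ✓
  (0,4): δ = 48.09°  ·
  (0,5): δ = 152.34°  ·
  (1,2): δ = 100.88°  ·
  (1,3): δ = 61.05°  ·
  (1,4): δ = 2.37°  ✓
  (1,5): δ = 106.63°  ·
  (2,3): δ = 140.17°  ·
  (2,4): δ = 76.75°  ·
  (2,5): δ = 27.51°  ·
  (3,4): δ = 116.58°  ·
  (3,5): δ = 12.32°  ✓
  (4,5): δ = 75.74°  ·
antipodal pairs: 3

count = 3; pairs: (0,3), (1,4), (3,5)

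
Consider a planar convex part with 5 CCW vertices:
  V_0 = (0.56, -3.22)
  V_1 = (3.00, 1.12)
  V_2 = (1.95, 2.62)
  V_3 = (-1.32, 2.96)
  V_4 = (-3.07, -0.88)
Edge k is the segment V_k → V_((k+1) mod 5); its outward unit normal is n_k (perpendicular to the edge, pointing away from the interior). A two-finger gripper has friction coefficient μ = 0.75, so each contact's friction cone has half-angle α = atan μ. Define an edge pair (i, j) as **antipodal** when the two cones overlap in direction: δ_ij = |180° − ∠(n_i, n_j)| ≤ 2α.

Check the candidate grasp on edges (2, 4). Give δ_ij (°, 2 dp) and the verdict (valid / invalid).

α = atan 0.75 = 36.87°;  2α = 73.74°
edge 2: e_2 = (-3.27, +0.34);  n_2 = (+0.1034, +0.9946)
edge 4: e_4 = (+3.63, -2.34);  n_4 = (-0.5418, -0.8405)
∠(n_2, n_4) = 153.13°
δ = |180° − 153.13°| = 26.87°
26.87° ≤ 2α = 73.74°  →  valid

δ = 26.87°, valid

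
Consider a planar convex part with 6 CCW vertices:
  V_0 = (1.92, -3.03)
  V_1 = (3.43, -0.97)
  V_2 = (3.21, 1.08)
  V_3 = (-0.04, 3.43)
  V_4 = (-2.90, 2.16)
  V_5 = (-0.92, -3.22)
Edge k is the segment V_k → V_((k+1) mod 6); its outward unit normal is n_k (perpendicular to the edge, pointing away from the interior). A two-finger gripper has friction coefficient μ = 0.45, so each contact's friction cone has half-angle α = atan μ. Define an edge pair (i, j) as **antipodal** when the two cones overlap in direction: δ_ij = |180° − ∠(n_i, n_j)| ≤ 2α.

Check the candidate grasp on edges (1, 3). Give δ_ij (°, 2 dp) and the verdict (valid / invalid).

α = atan 0.45 = 24.23°;  2α = 48.46°
edge 1: e_1 = (-0.22, +2.05);  n_1 = (+0.9943, +0.1067)
edge 3: e_3 = (-2.86, -1.27);  n_3 = (-0.4058, +0.9139)
∠(n_1, n_3) = 107.82°
δ = |180° − 107.82°| = 72.18°
72.18° > 2α = 48.46°  →  invalid

δ = 72.18°, invalid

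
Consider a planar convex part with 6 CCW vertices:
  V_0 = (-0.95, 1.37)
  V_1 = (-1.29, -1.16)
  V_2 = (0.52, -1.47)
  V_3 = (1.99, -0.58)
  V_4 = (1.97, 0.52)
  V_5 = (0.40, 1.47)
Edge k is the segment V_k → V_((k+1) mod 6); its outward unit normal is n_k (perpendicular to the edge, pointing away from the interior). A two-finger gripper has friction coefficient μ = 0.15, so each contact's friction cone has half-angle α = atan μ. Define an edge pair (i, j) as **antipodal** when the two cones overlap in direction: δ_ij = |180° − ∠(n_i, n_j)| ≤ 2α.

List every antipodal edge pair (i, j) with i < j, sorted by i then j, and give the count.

count = 2; pairs: (0,3), (1,5)

α = atan 0.15 = 8.53°;  2α = 17.06°
n_0 = (-0.9911, +0.1332)
n_1 = (-0.1688, -0.9856)
n_2 = (+0.5179, -0.8554)
n_3 = (+0.9998, +0.0182)
n_4 = (+0.5177, +0.8556)
n_5 = (-0.0739, +0.9973)
  (0,1): δ = 92.06°  ·
  (0,2): δ = 51.15°  ·
  (0,3): δ = 8.70°  ✓
  (0,4): δ = 66.48°  ·
  (0,5): δ = 101.89°  ·
  (1,2): δ = 139.09°  ·
  (1,3): δ = 79.24°  ·
  (1,4): δ = 21.46°  ·
  (1,5): δ = 13.96°  ✓
  (2,3): δ = 120.15°  ·
  (2,4): δ = 62.37°  ·
  (2,5): δ = 26.96°  ·
  (3,4): δ = 122.22°  ·
  (3,5): δ = 86.81°  ·
  (4,5): δ = 144.59°  ·
antipodal pairs: 2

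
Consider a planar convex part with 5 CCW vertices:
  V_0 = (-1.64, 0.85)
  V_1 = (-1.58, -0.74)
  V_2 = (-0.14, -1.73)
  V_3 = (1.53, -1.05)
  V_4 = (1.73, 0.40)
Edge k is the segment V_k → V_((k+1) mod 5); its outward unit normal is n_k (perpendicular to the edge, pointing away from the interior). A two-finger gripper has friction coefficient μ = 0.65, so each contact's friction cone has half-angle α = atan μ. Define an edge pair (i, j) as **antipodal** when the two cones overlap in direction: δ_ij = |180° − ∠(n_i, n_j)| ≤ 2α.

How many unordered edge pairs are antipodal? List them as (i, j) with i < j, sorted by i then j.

count = 4; pairs: (0,3), (1,3), (1,4), (2,4)

α = atan 0.65 = 33.02°;  2α = 66.05°
n_0 = (-0.9993, -0.0377)
n_1 = (-0.5665, -0.8240)
n_2 = (+0.3771, -0.9262)
n_3 = (+0.9906, -0.1366)
n_4 = (+0.1324, +0.9912)
  (0,1): δ = 126.67°  ·
  (0,2): δ = 70.01°  ·
  (0,3): δ = 10.01°  ✓
  (0,4): δ = 80.23°  ·
  (1,2): δ = 123.34°  ·
  (1,3): δ = 63.34°  ✓
  (1,4): δ = 26.90°  ✓
  (2,3): δ = 120.01°  ·
  (2,4): δ = 29.76°  ✓
  (3,4): δ = 89.75°  ·
antipodal pairs: 4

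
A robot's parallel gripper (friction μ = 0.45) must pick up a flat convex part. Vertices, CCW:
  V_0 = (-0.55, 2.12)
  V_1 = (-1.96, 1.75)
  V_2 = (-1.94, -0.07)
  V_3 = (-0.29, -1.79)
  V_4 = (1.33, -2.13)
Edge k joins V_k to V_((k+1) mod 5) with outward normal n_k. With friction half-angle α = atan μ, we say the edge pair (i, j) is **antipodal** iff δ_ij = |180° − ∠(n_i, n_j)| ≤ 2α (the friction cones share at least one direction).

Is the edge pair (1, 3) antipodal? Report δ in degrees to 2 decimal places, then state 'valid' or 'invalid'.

δ = 102.48°, invalid

α = atan 0.45 = 24.23°;  2α = 48.46°
edge 1: e_1 = (+0.02, -1.82);  n_1 = (-0.9999, -0.0110)
edge 3: e_3 = (+1.62, -0.34);  n_3 = (-0.2054, -0.9787)
∠(n_1, n_3) = 77.52°
δ = |180° − 77.52°| = 102.48°
102.48° > 2α = 48.46°  →  invalid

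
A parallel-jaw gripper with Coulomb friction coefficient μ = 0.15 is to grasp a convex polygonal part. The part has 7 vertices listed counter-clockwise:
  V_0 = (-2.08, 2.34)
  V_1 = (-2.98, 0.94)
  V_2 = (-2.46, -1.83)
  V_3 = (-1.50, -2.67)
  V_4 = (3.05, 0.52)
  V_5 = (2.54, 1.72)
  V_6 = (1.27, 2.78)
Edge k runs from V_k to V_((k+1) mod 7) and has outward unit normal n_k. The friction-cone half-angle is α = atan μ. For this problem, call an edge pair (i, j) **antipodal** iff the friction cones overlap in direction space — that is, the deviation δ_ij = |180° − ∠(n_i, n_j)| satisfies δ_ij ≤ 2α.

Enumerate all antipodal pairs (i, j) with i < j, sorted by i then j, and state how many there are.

α = atan 0.15 = 8.53°;  2α = 17.06°
n_0 = (-0.8412, +0.5408)
n_1 = (-0.9828, -0.1845)
n_2 = (-0.6585, -0.7526)
n_3 = (+0.5741, -0.8188)
n_4 = (+0.9203, +0.3911)
n_5 = (+0.6408, +0.7677)
n_6 = (-0.1302, +0.9915)
  (0,1): δ = 136.63°  ·
  (0,2): δ = 98.45°  ·
  (0,3): δ = 22.23°  ·
  (0,4): δ = 55.76°  ·
  (0,5): δ = 82.89°  ·
  (0,6): δ = 130.22°  ·
  (1,2): δ = 141.82°  ·
  (1,3): δ = 65.60°  ·
  (1,4): δ = 12.39°  ✓
  (1,5): δ = 39.52°  ·
  (1,6): δ = 86.85°  ·
  (2,3): δ = 103.78°  ·
  (2,4): δ = 25.79°  ·
  (2,5): δ = 1.34°  ✓
  (2,6): δ = 48.67°  ·
  (3,4): δ = 102.01°  ·
  (3,5): δ = 74.88°  ·
  (3,6): δ = 27.55°  ·
  (4,5): δ = 152.88°  ·
  (4,6): δ = 105.54°  ·
  (5,6): δ = 132.67°  ·
antipodal pairs: 2

count = 2; pairs: (1,4), (2,5)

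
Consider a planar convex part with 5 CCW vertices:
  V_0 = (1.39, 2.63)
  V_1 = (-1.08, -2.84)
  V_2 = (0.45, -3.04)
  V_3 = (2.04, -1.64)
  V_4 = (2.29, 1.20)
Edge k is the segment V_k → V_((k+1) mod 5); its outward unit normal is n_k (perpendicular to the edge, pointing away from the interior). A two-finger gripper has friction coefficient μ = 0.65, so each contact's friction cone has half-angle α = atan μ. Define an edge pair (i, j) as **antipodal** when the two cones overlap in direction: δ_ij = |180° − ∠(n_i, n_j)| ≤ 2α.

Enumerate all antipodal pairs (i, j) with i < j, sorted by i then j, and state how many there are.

count = 4; pairs: (0,2), (0,3), (0,4), (1,4)

α = atan 0.65 = 33.02°;  2α = 66.05°
n_0 = (-0.9114, +0.4115)
n_1 = (-0.1296, -0.9916)
n_2 = (+0.6608, -0.7505)
n_3 = (+0.9961, -0.0877)
n_4 = (+0.8463, +0.5327)
  (0,1): δ = 73.15°  ·
  (0,2): δ = 24.33°  ✓
  (0,3): δ = 19.27°  ✓
  (0,4): δ = 56.49°  ✓
  (1,2): δ = 131.19°  ·
  (1,3): δ = 87.58°  ·
  (1,4): δ = 50.37°  ✓
  (2,3): δ = 136.39°  ·
  (2,4): δ = 99.18°  ·
  (3,4): δ = 142.78°  ·
antipodal pairs: 4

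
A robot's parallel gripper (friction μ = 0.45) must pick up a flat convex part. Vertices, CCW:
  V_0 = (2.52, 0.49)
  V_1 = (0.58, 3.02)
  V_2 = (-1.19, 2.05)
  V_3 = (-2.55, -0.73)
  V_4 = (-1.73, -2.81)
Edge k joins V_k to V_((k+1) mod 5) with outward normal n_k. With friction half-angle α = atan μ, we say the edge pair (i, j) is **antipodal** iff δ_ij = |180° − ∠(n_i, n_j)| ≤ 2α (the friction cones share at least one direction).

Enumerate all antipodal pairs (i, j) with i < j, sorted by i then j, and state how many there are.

count = 3; pairs: (0,3), (1,4), (2,4)

α = atan 0.45 = 24.23°;  2α = 48.46°
n_0 = (+0.7936, +0.6085)
n_1 = (-0.4806, +0.8769)
n_2 = (-0.8983, +0.4394)
n_3 = (-0.9303, -0.3668)
n_4 = (+0.6133, -0.7899)
  (0,1): δ = 98.76°  ·
  (0,2): δ = 63.55°  ·
  (0,3): δ = 15.97°  ✓
  (0,4): δ = 90.35°  ·
  (1,2): δ = 144.79°  ·
  (1,3): δ = 97.21°  ·
  (1,4): δ = 9.10°  ✓
  (2,3): δ = 132.42°  ·
  (2,4): δ = 26.10°  ✓
  (3,4): δ = 73.69°  ·
antipodal pairs: 3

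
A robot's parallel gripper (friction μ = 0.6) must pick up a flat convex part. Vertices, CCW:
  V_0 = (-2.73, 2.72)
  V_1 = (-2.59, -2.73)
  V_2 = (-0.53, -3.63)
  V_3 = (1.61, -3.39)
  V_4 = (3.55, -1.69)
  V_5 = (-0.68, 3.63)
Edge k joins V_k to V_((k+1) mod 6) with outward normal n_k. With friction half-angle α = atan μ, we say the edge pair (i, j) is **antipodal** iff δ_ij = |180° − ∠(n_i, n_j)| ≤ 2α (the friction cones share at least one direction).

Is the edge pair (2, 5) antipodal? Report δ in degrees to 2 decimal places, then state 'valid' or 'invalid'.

δ = 17.54°, valid

α = atan 0.6 = 30.96°;  2α = 61.93°
edge 2: e_2 = (+2.14, +0.24);  n_2 = (+0.1115, -0.9938)
edge 5: e_5 = (-2.05, -0.91);  n_5 = (-0.4057, +0.9140)
∠(n_2, n_5) = 162.46°
δ = |180° − 162.46°| = 17.54°
17.54° ≤ 2α = 61.93°  →  valid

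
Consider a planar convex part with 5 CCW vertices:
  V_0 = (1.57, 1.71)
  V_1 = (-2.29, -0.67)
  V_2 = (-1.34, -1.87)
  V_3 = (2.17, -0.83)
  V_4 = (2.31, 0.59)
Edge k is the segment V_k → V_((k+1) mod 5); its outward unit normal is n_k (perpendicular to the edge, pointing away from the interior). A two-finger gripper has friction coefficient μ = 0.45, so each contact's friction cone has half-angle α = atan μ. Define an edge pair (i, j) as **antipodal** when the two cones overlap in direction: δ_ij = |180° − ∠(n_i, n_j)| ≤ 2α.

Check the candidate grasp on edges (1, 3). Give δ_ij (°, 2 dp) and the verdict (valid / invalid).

α = atan 0.45 = 24.23°;  2α = 48.46°
edge 1: e_1 = (+0.95, -1.20);  n_1 = (-0.7840, -0.6207)
edge 3: e_3 = (+0.14, +1.42);  n_3 = (+0.9952, -0.0981)
∠(n_1, n_3) = 136.00°
δ = |180° − 136.00°| = 44.00°
44.00° ≤ 2α = 48.46°  →  valid

δ = 44.00°, valid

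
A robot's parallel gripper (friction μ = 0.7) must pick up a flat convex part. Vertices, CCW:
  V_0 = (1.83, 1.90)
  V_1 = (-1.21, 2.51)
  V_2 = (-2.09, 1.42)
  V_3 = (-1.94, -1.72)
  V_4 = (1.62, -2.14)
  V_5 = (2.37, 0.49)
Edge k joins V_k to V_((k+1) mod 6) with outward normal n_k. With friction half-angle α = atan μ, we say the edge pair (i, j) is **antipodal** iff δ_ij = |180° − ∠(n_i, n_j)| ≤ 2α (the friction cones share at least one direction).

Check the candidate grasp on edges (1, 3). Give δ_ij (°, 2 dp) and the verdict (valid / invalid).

δ = 57.81°, valid

α = atan 0.7 = 34.99°;  2α = 69.98°
edge 1: e_1 = (-0.88, -1.09);  n_1 = (-0.7781, +0.6282)
edge 3: e_3 = (+3.56, -0.42);  n_3 = (-0.1172, -0.9931)
∠(n_1, n_3) = 122.19°
δ = |180° − 122.19°| = 57.81°
57.81° ≤ 2α = 69.98°  →  valid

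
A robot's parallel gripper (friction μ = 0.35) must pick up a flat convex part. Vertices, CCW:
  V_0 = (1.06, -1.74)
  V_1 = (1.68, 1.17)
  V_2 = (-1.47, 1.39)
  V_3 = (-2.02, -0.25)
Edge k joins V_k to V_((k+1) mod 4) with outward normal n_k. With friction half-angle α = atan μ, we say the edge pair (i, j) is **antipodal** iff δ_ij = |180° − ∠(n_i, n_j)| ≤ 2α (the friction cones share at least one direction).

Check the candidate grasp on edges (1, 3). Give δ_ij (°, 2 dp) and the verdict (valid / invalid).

δ = 21.82°, valid

α = atan 0.35 = 19.29°;  2α = 38.58°
edge 1: e_1 = (-3.15, +0.22);  n_1 = (+0.0697, +0.9976)
edge 3: e_3 = (+3.08, -1.49);  n_3 = (-0.4355, -0.9002)
∠(n_1, n_3) = 158.18°
δ = |180° − 158.18°| = 21.82°
21.82° ≤ 2α = 38.58°  →  valid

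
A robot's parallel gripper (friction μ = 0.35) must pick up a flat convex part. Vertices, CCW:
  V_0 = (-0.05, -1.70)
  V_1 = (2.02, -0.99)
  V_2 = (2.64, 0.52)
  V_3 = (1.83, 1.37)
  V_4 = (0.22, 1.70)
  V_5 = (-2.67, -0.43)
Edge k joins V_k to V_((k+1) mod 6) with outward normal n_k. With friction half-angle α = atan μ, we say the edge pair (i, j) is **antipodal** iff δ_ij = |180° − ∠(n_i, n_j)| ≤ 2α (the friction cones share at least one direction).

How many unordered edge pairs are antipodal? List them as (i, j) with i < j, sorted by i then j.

α = atan 0.35 = 19.29°;  2α = 38.58°
n_0 = (+0.3244, -0.9459)
n_1 = (+0.9251, -0.3798)
n_2 = (+0.7239, +0.6899)
n_3 = (+0.2008, +0.9796)
n_4 = (-0.5933, +0.8050)
n_5 = (-0.4362, -0.8999)
  (0,1): δ = 131.25°  ·
  (0,2): δ = 65.31°  ·
  (0,3): δ = 30.52°  ✓
  (0,4): δ = 17.46°  ✓
  (0,5): δ = 135.21°  ·
  (1,2): δ = 114.06°  ·
  (1,3): δ = 79.26°  ·
  (1,4): δ = 31.29°  ✓
  (1,5): δ = 86.46°  ·
  (2,3): δ = 145.20°  ·
  (2,4): δ = 97.23°  ·
  (2,5): δ = 20.52°  ✓
  (3,4): δ = 132.03°  ·
  (3,5): δ = 14.28°  ✓
  (4,5): δ = 62.25°  ·
antipodal pairs: 5

count = 5; pairs: (0,3), (0,4), (1,4), (2,5), (3,5)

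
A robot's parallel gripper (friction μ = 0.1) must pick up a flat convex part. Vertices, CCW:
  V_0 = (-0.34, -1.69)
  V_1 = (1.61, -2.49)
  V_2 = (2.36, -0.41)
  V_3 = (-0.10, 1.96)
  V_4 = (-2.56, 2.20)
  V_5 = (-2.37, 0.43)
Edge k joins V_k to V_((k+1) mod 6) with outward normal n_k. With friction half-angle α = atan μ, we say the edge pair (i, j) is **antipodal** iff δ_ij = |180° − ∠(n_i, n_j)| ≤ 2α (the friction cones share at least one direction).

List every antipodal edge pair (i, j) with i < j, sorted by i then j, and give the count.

α = atan 0.1 = 5.71°;  2α = 11.42°
n_0 = (-0.3796, -0.9252)
n_1 = (+0.9407, -0.3392)
n_2 = (+0.6938, +0.7202)
n_3 = (+0.0971, +0.9953)
n_4 = (-0.9943, -0.1067)
n_5 = (-0.7223, -0.6916)
  (0,1): δ = 87.52°  ·
  (0,2): δ = 21.63°  ·
  (0,3): δ = 16.73°  ·
  (0,4): δ = 118.43°  ·
  (0,5): δ = 156.06°  ·
  (1,2): δ = 114.10°  ·
  (1,3): δ = 75.74°  ·
  (1,4): δ = 25.96°  ·
  (1,5): δ = 63.59°  ·
  (2,3): δ = 141.64°  ·
  (2,4): δ = 39.94°  ·
  (2,5): δ = 2.31°  ✓
  (3,4): δ = 78.30°  ·
  (3,5): δ = 40.67°  ·
  (4,5): δ = 142.37°  ·
antipodal pairs: 1

count = 1; pairs: (2,5)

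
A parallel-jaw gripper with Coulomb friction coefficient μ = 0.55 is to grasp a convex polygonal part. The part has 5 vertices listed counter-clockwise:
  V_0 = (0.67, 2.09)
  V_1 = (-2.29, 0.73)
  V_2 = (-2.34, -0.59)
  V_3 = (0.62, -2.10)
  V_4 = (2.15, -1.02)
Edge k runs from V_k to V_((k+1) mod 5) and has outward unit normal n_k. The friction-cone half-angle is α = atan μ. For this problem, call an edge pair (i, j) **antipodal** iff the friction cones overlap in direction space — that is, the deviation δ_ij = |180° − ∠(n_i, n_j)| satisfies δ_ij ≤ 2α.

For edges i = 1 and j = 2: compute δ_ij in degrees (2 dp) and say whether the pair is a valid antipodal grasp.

α = atan 0.55 = 28.81°;  2α = 57.62°
edge 1: e_1 = (-0.05, -1.32);  n_1 = (-0.9993, +0.0379)
edge 2: e_2 = (+2.96, -1.51);  n_2 = (-0.4544, -0.8908)
∠(n_1, n_2) = 65.14°
δ = |180° − 65.14°| = 114.86°
114.86° > 2α = 57.62°  →  invalid

δ = 114.86°, invalid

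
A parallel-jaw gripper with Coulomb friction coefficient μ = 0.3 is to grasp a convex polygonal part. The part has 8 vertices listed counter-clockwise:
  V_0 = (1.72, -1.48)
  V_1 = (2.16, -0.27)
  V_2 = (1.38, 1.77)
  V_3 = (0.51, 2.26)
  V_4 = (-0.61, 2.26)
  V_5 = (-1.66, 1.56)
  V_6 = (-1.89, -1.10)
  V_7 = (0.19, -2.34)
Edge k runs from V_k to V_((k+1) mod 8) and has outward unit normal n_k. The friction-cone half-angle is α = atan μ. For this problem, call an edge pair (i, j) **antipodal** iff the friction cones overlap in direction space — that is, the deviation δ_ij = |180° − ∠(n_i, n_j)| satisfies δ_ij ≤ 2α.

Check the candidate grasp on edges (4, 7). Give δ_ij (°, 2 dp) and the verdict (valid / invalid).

α = atan 0.3 = 16.70°;  2α = 33.40°
edge 4: e_4 = (-1.05, -0.70);  n_4 = (-0.5547, +0.8321)
edge 7: e_7 = (+1.53, +0.86);  n_7 = (+0.4900, -0.8717)
∠(n_4, n_7) = 175.65°
δ = |180° − 175.65°| = 4.35°
4.35° ≤ 2α = 33.40°  →  valid

δ = 4.35°, valid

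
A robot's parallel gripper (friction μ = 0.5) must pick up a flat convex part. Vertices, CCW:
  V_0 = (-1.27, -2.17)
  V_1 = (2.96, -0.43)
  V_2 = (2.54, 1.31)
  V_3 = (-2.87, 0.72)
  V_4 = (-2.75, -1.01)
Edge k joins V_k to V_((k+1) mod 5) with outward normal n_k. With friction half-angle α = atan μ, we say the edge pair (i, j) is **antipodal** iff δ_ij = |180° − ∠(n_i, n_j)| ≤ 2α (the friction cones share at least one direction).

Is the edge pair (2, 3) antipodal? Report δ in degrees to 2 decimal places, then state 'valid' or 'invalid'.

α = atan 0.5 = 26.57°;  2α = 53.13°
edge 2: e_2 = (-5.41, -0.59);  n_2 = (-0.1084, +0.9941)
edge 3: e_3 = (+0.12, -1.73);  n_3 = (-0.9976, -0.0692)
∠(n_2, n_3) = 87.74°
δ = |180° − 87.74°| = 92.26°
92.26° > 2α = 53.13°  →  invalid

δ = 92.26°, invalid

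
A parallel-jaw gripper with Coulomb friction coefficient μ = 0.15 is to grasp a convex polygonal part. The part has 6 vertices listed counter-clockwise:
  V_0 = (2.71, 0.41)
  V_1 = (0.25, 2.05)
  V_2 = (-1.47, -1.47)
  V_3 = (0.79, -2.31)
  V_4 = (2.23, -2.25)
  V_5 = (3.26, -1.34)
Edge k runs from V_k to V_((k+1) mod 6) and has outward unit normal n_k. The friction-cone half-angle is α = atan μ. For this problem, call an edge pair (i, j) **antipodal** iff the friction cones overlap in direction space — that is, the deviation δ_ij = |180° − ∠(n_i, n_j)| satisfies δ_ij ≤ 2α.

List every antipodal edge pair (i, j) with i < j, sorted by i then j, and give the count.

count = 1; pairs: (0,2)

α = atan 0.15 = 8.53°;  2α = 17.06°
n_0 = (+0.5547, +0.8321)
n_1 = (-0.8985, +0.4390)
n_2 = (-0.3484, -0.9373)
n_3 = (+0.0416, -0.9991)
n_4 = (+0.6621, -0.7494)
n_5 = (+0.9540, +0.2998)
  (0,1): δ = 82.35°  ·
  (0,2): δ = 13.30°  ✓
  (0,3): δ = 36.08°  ·
  (0,4): δ = 75.15°  ·
  (0,5): δ = 141.14°  ·
  (1,2): δ = 84.35°  ·
  (1,3): δ = 61.57°  ·
  (1,4): δ = 22.50°  ·
  (1,5): δ = 43.49°  ·
  (2,3): δ = 157.22°  ·
  (2,4): δ = 118.15°  ·
  (2,5): δ = 52.16°  ·
  (3,4): δ = 140.93°  ·
  (3,5): δ = 74.94°  ·
  (4,5): δ = 114.01°  ·
antipodal pairs: 1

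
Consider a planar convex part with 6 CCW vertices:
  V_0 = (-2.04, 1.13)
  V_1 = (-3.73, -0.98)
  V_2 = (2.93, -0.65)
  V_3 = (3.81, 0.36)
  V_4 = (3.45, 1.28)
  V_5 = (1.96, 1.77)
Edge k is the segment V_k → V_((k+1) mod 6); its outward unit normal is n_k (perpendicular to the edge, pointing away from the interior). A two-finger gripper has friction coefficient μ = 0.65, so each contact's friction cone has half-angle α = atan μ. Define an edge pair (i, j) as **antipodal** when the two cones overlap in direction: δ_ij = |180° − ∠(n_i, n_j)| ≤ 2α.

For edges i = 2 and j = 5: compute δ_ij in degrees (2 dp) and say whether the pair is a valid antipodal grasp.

δ = 39.84°, valid

α = atan 0.65 = 33.02°;  2α = 66.05°
edge 2: e_2 = (+0.88, +1.01);  n_2 = (+0.7540, -0.6569)
edge 5: e_5 = (-4.00, -0.64);  n_5 = (-0.1580, +0.9874)
∠(n_2, n_5) = 140.16°
δ = |180° − 140.16°| = 39.84°
39.84° ≤ 2α = 66.05°  →  valid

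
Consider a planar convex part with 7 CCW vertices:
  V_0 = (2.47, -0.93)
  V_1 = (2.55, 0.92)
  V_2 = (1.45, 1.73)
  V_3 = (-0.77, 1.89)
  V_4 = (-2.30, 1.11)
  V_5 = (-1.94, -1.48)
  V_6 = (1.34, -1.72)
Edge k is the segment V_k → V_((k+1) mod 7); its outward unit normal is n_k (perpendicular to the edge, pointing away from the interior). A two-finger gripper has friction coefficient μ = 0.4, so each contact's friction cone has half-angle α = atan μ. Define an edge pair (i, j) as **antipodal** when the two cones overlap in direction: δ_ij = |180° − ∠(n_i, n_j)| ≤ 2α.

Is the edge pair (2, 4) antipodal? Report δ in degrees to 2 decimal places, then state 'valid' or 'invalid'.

α = atan 0.4 = 21.80°;  2α = 43.60°
edge 2: e_2 = (-2.22, +0.16);  n_2 = (+0.0719, +0.9974)
edge 4: e_4 = (+0.36, -2.59);  n_4 = (-0.9905, -0.1377)
∠(n_2, n_4) = 102.04°
δ = |180° − 102.04°| = 77.96°
77.96° > 2α = 43.60°  →  invalid

δ = 77.96°, invalid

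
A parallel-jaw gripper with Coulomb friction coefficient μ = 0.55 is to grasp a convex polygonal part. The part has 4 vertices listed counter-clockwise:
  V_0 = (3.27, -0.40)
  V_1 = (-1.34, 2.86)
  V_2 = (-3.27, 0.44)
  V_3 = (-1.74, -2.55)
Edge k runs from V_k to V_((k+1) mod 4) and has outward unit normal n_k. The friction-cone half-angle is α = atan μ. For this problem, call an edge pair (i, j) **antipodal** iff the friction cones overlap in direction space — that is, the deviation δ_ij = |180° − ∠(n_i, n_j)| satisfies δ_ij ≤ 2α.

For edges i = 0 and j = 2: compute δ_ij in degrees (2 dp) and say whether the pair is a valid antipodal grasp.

α = atan 0.55 = 28.81°;  2α = 57.62°
edge 0: e_0 = (-4.61, +3.26);  n_0 = (+0.5774, +0.8165)
edge 2: e_2 = (+1.53, -2.99);  n_2 = (-0.8902, -0.4555)
∠(n_0, n_2) = 152.37°
δ = |180° − 152.37°| = 27.63°
27.63° ≤ 2α = 57.62°  →  valid

δ = 27.63°, valid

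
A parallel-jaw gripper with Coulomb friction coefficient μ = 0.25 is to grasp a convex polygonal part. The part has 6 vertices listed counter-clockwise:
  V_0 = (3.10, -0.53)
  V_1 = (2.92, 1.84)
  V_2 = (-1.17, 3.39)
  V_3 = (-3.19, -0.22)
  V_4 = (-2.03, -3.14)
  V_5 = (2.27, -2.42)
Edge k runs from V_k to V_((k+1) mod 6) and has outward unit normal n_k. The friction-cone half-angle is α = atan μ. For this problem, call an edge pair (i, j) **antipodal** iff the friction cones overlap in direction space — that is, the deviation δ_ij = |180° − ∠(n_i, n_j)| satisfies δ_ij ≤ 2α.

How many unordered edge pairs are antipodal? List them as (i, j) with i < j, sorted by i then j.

count = 2; pairs: (0,3), (2,5)

α = atan 0.25 = 14.04°;  2α = 28.07°
n_0 = (+0.9971, +0.0757)
n_1 = (+0.3544, +0.9351)
n_2 = (-0.8727, +0.4883)
n_3 = (-0.9294, -0.3692)
n_4 = (+0.1651, -0.9863)
n_5 = (+0.9156, -0.4021)
  (0,1): δ = 115.10°  ·
  (0,2): δ = 33.57°  ·
  (0,3): δ = 17.32°  ✓
  (0,4): δ = 95.16°  ·
  (0,5): δ = 151.95°  ·
  (1,2): δ = 98.47°  ·
  (1,3): δ = 47.58°  ·
  (1,4): δ = 30.26°  ·
  (1,5): δ = 87.05°  ·
  (2,3): δ = 129.10°  ·
  (2,4): δ = 51.26°  ·
  (2,5): δ = 5.52°  ✓
  (3,4): δ = 102.16°  ·
  (3,5): δ = 45.37°  ·
  (4,5): δ = 123.21°  ·
antipodal pairs: 2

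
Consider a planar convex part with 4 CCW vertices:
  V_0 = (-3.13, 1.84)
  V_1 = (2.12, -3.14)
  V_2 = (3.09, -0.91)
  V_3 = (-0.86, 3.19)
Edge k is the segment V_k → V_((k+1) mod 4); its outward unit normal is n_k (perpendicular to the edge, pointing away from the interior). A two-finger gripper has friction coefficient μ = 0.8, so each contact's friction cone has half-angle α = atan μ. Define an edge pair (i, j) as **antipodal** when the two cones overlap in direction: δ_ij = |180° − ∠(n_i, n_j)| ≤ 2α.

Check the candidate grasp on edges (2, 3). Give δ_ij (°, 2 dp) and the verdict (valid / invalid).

δ = 103.19°, invalid

α = atan 0.8 = 38.66°;  2α = 77.32°
edge 2: e_2 = (-3.95, +4.10);  n_2 = (+0.7202, +0.6938)
edge 3: e_3 = (-2.27, -1.35);  n_3 = (-0.5112, +0.8595)
∠(n_2, n_3) = 76.81°
δ = |180° − 76.81°| = 103.19°
103.19° > 2α = 77.32°  →  invalid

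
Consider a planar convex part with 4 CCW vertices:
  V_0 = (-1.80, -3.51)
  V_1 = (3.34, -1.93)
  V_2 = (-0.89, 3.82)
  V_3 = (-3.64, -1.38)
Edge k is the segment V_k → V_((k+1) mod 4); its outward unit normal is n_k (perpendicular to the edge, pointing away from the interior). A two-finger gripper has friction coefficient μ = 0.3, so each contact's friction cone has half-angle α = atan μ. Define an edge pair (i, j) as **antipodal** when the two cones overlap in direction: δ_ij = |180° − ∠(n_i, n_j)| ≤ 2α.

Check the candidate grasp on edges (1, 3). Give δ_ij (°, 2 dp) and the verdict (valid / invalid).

δ = 4.48°, valid

α = atan 0.3 = 16.70°;  2α = 33.40°
edge 1: e_1 = (-4.23, +5.75);  n_1 = (+0.8055, +0.5926)
edge 3: e_3 = (+1.84, -2.13);  n_3 = (-0.7567, -0.6537)
∠(n_1, n_3) = 175.52°
δ = |180° − 175.52°| = 4.48°
4.48° ≤ 2α = 33.40°  →  valid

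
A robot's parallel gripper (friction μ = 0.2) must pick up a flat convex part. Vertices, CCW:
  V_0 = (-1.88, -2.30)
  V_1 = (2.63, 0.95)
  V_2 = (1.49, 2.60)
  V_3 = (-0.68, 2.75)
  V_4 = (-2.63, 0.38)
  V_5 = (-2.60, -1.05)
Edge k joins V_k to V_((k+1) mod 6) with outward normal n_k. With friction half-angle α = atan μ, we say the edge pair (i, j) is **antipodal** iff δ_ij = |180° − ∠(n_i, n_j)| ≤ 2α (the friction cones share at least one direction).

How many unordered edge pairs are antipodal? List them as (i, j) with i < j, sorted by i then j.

α = atan 0.2 = 11.31°;  2α = 22.62°
n_0 = (+0.5846, -0.8113)
n_1 = (+0.8227, +0.5684)
n_2 = (+0.0690, +0.9976)
n_3 = (-0.7722, +0.6354)
n_4 = (-0.9998, -0.0210)
n_5 = (-0.8665, -0.4991)
  (0,1): δ = 91.14°  ·
  (0,2): δ = 39.73°  ·
  (0,3): δ = 14.78°  ✓
  (0,4): δ = 55.42°  ·
  (0,5): δ = 84.16°  ·
  (1,2): δ = 128.60°  ·
  (1,3): δ = 74.09°  ·
  (1,4): δ = 33.44°  ·
  (1,5): δ = 4.70°  ✓
  (2,3): δ = 125.49°  ·
  (2,4): δ = 84.84°  ·
  (2,5): δ = 56.10°  ·
  (3,4): δ = 139.35°  ·
  (3,5): δ = 110.61°  ·
  (4,5): δ = 151.26°  ·
antipodal pairs: 2

count = 2; pairs: (0,3), (1,5)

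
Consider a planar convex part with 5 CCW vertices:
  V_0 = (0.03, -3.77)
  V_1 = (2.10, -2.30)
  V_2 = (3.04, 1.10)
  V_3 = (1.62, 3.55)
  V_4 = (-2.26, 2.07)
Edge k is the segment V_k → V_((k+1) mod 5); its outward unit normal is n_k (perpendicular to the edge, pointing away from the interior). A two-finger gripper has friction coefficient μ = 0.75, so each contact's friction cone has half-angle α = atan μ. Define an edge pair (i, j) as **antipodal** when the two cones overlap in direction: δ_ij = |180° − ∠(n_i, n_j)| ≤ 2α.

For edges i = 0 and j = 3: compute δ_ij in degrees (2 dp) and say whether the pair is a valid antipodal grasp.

δ = 14.50°, valid

α = atan 0.75 = 36.87°;  2α = 73.74°
edge 0: e_0 = (+2.07, +1.47);  n_0 = (+0.5790, -0.8153)
edge 3: e_3 = (-3.88, -1.48);  n_3 = (-0.3564, +0.9343)
∠(n_0, n_3) = 165.50°
δ = |180° − 165.50°| = 14.50°
14.50° ≤ 2α = 73.74°  →  valid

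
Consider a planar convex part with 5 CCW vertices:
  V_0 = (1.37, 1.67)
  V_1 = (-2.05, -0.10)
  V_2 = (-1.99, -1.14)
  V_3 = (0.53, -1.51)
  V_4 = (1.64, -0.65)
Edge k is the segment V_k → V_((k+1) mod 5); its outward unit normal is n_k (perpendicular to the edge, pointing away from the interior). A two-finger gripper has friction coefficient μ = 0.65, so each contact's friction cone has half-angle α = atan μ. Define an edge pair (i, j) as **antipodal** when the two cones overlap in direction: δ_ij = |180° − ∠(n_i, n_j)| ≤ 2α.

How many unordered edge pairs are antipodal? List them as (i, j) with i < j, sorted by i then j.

α = atan 0.65 = 33.02°;  2α = 66.05°
n_0 = (-0.4596, +0.8881)
n_1 = (-0.9983, -0.0576)
n_2 = (-0.1453, -0.9894)
n_3 = (+0.6125, -0.7905)
n_4 = (+0.9933, +0.1156)
  (0,1): δ = 114.06°  ·
  (0,2): δ = 35.72°  ✓
  (0,3): δ = 10.40°  ✓
  (0,4): δ = 69.27°  ·
  (1,2): δ = 101.65°  ·
  (1,3): δ = 55.53°  ✓
  (1,4): δ = 3.34°  ✓
  (2,3): δ = 133.88°  ·
  (2,4): δ = 75.01°  ·
  (3,4): δ = 121.13°  ·
antipodal pairs: 4

count = 4; pairs: (0,2), (0,3), (1,3), (1,4)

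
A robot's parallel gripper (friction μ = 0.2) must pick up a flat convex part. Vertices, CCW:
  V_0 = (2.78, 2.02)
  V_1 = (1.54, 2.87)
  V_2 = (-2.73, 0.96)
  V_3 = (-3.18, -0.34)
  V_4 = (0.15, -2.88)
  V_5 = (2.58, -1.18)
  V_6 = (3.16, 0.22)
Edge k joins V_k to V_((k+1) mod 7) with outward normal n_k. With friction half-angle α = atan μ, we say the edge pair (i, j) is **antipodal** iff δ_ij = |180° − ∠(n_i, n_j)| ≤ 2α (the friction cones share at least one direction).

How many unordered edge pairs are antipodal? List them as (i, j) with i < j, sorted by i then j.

α = atan 0.2 = 11.31°;  2α = 22.62°
n_0 = (+0.5654, +0.8248)
n_1 = (-0.4083, +0.9128)
n_2 = (-0.9450, +0.3271)
n_3 = (-0.6065, -0.7951)
n_4 = (+0.5732, -0.8194)
n_5 = (+0.9239, -0.3827)
n_6 = (+0.9784, +0.2066)
  (0,1): δ = 121.47°  ·
  (0,2): δ = 74.66°  ·
  (0,3): δ = 2.91°  ✓
  (0,4): δ = 69.41°  ·
  (0,5): δ = 101.93°  ·
  (0,6): δ = 136.35°  ·
  (1,2): δ = 133.19°  ·
  (1,3): δ = 61.43°  ·
  (1,4): δ = 10.88°  ✓
  (1,5): δ = 43.40°  ·
  (1,6): δ = 77.82°  ·
  (2,3): δ = 108.24°  ·
  (2,4): δ = 35.93°  ·
  (2,5): δ = 3.41°  ✓
  (2,6): δ = 31.01°  ·
  (3,4): δ = 107.69°  ·
  (3,5): δ = 75.17°  ·
  (3,6): δ = 40.74°  ·
  (4,5): δ = 147.48°  ·
  (4,6): δ = 113.06°  ·
  (5,6): δ = 145.58°  ·
antipodal pairs: 3

count = 3; pairs: (0,3), (1,4), (2,5)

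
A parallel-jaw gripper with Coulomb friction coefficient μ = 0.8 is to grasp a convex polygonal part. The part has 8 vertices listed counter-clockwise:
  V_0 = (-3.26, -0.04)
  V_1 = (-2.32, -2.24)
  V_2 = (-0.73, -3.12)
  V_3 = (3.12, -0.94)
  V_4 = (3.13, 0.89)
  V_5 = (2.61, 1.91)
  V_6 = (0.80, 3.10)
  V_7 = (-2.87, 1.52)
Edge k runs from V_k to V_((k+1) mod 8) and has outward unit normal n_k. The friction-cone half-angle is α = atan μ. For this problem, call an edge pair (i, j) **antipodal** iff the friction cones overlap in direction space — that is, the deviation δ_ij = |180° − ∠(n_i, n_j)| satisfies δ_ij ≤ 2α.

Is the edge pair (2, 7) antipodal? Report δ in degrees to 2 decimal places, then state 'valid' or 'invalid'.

α = atan 0.8 = 38.66°;  2α = 77.32°
edge 2: e_2 = (+3.85, +2.18);  n_2 = (+0.4927, -0.8702)
edge 7: e_7 = (-0.39, -1.56);  n_7 = (-0.9701, +0.2425)
∠(n_2, n_7) = 133.56°
δ = |180° − 133.56°| = 46.44°
46.44° ≤ 2α = 77.32°  →  valid

δ = 46.44°, valid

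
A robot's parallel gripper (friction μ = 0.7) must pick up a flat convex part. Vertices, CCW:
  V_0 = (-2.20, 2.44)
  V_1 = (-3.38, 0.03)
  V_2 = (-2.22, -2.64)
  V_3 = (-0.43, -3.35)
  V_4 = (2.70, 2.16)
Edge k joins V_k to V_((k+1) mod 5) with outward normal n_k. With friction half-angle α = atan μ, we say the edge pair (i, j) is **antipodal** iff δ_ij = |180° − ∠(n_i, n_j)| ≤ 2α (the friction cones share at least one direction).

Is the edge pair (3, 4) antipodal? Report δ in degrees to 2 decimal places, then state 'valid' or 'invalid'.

α = atan 0.7 = 34.99°;  2α = 69.98°
edge 3: e_3 = (+3.13, +5.51);  n_3 = (+0.8695, -0.4939)
edge 4: e_4 = (-4.90, +0.28);  n_4 = (+0.0570, +0.9984)
∠(n_3, n_4) = 116.33°
δ = |180° − 116.33°| = 63.67°
63.67° ≤ 2α = 69.98°  →  valid

δ = 63.67°, valid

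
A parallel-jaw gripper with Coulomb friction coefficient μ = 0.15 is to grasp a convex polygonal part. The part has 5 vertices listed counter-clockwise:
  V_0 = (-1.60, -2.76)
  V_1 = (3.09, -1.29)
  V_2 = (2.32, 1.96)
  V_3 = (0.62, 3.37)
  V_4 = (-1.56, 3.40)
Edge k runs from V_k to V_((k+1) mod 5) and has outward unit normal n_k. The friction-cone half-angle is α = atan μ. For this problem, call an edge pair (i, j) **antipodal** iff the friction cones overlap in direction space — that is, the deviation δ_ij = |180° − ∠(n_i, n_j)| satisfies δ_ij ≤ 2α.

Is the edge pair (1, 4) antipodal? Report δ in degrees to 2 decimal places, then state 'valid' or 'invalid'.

α = atan 0.15 = 8.53°;  2α = 17.06°
edge 1: e_1 = (-0.77, +3.25);  n_1 = (+0.9731, +0.2305)
edge 4: e_4 = (-0.04, -6.16);  n_4 = (-1.0000, +0.0065)
∠(n_1, n_4) = 166.30°
δ = |180° − 166.30°| = 13.70°
13.70° ≤ 2α = 17.06°  →  valid

δ = 13.70°, valid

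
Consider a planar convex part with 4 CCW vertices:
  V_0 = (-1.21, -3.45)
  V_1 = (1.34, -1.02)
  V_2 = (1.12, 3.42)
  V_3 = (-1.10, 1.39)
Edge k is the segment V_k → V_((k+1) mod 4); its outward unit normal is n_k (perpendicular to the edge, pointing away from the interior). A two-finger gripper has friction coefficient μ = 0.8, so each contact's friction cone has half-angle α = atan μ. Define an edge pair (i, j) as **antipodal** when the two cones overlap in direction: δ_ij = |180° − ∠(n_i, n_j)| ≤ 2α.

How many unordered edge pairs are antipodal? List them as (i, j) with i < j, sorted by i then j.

count = 4; pairs: (0,2), (0,3), (1,2), (1,3)

α = atan 0.8 = 38.66°;  2α = 77.32°
n_0 = (+0.6899, -0.7239)
n_1 = (+0.9988, +0.0495)
n_2 = (-0.6748, +0.7380)
n_3 = (-0.9997, +0.0227)
  (0,1): δ = 130.78°  ·
  (0,2): δ = 1.18°  ✓
  (0,3): δ = 45.08°  ✓
  (1,2): δ = 50.40°  ✓
  (1,3): δ = 4.14°  ✓
  (2,3): δ = 133.74°  ·
antipodal pairs: 4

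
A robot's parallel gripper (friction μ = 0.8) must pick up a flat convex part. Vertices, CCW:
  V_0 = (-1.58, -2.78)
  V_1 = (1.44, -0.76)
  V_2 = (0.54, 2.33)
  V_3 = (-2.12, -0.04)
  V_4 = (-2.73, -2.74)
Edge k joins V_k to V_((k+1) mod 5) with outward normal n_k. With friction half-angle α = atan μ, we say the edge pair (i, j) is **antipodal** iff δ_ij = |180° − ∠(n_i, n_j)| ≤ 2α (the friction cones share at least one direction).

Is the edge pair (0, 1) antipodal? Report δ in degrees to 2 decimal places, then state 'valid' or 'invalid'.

α = atan 0.8 = 38.66°;  2α = 77.32°
edge 0: e_0 = (+3.02, +2.02);  n_0 = (+0.5560, -0.8312)
edge 1: e_1 = (-0.90, +3.09);  n_1 = (+0.9601, +0.2796)
∠(n_0, n_1) = 72.46°
δ = |180° − 72.46°| = 107.54°
107.54° > 2α = 77.32°  →  invalid

δ = 107.54°, invalid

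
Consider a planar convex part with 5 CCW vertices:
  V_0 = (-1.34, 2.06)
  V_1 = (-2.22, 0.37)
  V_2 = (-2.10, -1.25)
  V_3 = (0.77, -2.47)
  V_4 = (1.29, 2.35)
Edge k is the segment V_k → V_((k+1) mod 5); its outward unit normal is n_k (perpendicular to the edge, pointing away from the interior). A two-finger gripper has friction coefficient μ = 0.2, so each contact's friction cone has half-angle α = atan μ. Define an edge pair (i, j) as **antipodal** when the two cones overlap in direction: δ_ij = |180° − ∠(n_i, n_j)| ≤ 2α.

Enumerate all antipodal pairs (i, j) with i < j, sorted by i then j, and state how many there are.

α = atan 0.2 = 11.31°;  2α = 22.62°
n_0 = (-0.8870, +0.4618)
n_1 = (-0.9973, -0.0739)
n_2 = (-0.3912, -0.9203)
n_3 = (+0.9942, -0.1073)
n_4 = (-0.1096, +0.9940)
  (0,1): δ = 148.26°  ·
  (0,2): δ = 85.52°  ·
  (0,3): δ = 21.35°  ✓
  (0,4): δ = 123.80°  ·
  (1,2): δ = 117.27°  ·
  (1,3): δ = 10.39°  ✓
  (1,4): δ = 92.06°  ·
  (2,3): δ = 73.13°  ·
  (2,4): δ = 29.32°  ·
  (3,4): δ = 77.55°  ·
antipodal pairs: 2

count = 2; pairs: (0,3), (1,3)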